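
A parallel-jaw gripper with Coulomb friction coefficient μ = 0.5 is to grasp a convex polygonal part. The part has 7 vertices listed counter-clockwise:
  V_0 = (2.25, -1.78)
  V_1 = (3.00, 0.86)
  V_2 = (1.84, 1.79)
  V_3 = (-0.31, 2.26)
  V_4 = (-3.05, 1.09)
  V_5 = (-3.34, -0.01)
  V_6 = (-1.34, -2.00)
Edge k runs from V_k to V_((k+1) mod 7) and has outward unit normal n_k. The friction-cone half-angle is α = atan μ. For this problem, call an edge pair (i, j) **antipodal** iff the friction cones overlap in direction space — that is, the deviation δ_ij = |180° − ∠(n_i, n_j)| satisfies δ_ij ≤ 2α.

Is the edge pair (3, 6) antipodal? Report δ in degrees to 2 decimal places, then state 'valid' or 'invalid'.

δ = 19.62°, valid

α = atan 0.5 = 26.57°;  2α = 53.13°
edge 3: e_3 = (-2.74, -1.17);  n_3 = (-0.3927, +0.9197)
edge 6: e_6 = (+3.59, +0.22);  n_6 = (+0.0612, -0.9981)
∠(n_3, n_6) = 160.38°
δ = |180° − 160.38°| = 19.62°
19.62° ≤ 2α = 53.13°  →  valid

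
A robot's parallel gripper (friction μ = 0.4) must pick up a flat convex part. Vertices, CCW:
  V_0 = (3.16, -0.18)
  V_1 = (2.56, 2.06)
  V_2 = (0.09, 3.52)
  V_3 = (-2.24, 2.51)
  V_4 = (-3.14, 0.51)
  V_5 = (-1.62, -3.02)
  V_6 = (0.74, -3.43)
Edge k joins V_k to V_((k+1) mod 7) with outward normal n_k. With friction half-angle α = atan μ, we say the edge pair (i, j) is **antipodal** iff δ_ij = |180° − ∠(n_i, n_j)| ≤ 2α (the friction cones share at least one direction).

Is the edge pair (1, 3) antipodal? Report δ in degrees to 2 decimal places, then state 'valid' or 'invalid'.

δ = 83.64°, invalid

α = atan 0.4 = 21.80°;  2α = 43.60°
edge 1: e_1 = (-2.47, +1.46);  n_1 = (+0.5088, +0.8609)
edge 3: e_3 = (-0.90, -2.00);  n_3 = (-0.9119, +0.4104)
∠(n_1, n_3) = 96.36°
δ = |180° − 96.36°| = 83.64°
83.64° > 2α = 43.60°  →  invalid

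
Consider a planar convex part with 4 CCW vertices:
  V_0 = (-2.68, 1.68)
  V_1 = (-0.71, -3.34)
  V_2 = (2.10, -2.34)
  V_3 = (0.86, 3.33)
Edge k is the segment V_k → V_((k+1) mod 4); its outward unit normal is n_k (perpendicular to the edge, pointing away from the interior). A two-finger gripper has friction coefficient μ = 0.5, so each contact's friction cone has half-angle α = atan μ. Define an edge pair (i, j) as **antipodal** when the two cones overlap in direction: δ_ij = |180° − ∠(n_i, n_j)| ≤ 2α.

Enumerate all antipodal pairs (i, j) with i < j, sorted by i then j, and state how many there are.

count = 2; pairs: (0,2), (1,3)

α = atan 0.5 = 26.57°;  2α = 53.13°
n_0 = (-0.9309, -0.3653)
n_1 = (+0.3353, -0.9421)
n_2 = (+0.9769, +0.2136)
n_3 = (-0.4225, +0.9064)
  (0,1): δ = 91.84°  ·
  (0,2): δ = 9.09°  ✓
  (0,3): δ = 93.56°  ·
  (1,2): δ = 97.25°  ·
  (1,3): δ = 5.40°  ✓
  (2,3): δ = 77.35°  ·
antipodal pairs: 2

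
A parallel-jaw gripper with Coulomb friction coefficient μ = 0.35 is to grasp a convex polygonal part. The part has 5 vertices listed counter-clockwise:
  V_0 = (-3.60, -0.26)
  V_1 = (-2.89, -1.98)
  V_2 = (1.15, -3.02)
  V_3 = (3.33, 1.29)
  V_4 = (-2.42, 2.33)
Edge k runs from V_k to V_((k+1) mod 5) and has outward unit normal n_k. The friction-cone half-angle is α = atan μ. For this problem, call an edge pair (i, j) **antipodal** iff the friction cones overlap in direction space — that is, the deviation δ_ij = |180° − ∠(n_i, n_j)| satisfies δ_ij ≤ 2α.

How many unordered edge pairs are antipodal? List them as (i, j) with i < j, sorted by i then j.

count = 2; pairs: (1,3), (2,4)

α = atan 0.35 = 19.29°;  2α = 38.58°
n_0 = (-0.9243, -0.3816)
n_1 = (-0.2493, -0.9684)
n_2 = (+0.8923, -0.4513)
n_3 = (+0.1780, +0.9840)
n_4 = (-0.9100, +0.4146)
  (0,1): δ = 126.87°  ·
  (0,2): δ = 49.26°  ·
  (0,3): δ = 57.32°  ·
  (0,4): δ = 133.08°  ·
  (1,2): δ = 102.39°  ·
  (1,3): δ = 4.18°  ✓
  (1,4): δ = 79.94°  ·
  (2,3): δ = 73.42°  ·
  (2,4): δ = 2.34°  ✓
  (3,4): δ = 104.24°  ·
antipodal pairs: 2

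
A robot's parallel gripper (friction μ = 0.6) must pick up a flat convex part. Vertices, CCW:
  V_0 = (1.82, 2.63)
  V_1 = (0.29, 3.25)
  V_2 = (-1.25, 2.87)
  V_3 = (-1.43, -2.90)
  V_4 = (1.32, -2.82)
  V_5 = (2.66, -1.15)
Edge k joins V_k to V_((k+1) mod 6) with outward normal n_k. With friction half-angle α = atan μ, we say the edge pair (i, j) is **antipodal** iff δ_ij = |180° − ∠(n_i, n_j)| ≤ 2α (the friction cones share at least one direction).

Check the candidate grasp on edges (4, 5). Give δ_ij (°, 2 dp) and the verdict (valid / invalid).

α = atan 0.6 = 30.96°;  2α = 61.93°
edge 4: e_4 = (+1.34, +1.67);  n_4 = (+0.7800, -0.6258)
edge 5: e_5 = (-0.84, +3.78);  n_5 = (+0.9762, +0.2169)
∠(n_4, n_5) = 51.27°
δ = |180° − 51.27°| = 128.73°
128.73° > 2α = 61.93°  →  invalid

δ = 128.73°, invalid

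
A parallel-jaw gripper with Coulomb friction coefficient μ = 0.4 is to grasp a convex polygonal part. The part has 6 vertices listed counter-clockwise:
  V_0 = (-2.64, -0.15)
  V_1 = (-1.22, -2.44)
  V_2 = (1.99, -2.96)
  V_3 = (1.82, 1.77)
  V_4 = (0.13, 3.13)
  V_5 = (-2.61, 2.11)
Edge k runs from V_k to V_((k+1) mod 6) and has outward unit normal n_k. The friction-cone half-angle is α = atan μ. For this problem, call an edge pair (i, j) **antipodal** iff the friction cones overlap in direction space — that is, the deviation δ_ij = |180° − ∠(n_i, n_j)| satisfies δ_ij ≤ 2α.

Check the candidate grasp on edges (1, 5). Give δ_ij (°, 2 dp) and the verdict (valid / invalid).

α = atan 0.4 = 21.80°;  2α = 43.60°
edge 1: e_1 = (+3.21, -0.52);  n_1 = (-0.1599, -0.9871)
edge 5: e_5 = (-0.03, -2.26);  n_5 = (-0.9999, +0.0133)
∠(n_1, n_5) = 81.56°
δ = |180° − 81.56°| = 98.44°
98.44° > 2α = 43.60°  →  invalid

δ = 98.44°, invalid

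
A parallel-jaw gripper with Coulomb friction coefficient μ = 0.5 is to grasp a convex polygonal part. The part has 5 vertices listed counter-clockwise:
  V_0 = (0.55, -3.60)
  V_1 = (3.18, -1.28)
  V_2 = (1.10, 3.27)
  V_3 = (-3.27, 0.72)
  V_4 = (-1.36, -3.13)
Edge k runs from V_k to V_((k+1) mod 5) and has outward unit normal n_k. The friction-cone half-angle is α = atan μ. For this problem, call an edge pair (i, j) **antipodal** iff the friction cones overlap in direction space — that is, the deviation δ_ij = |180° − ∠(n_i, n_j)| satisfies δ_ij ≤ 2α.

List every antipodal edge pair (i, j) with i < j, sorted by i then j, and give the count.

count = 4; pairs: (0,2), (1,3), (1,4), (2,4)

α = atan 0.5 = 26.57°;  2α = 53.13°
n_0 = (+0.6615, -0.7499)
n_1 = (+0.9095, +0.4158)
n_2 = (-0.5040, +0.8637)
n_3 = (-0.8958, -0.4444)
n_4 = (-0.2389, -0.9710)
  (0,1): δ = 106.85°  ·
  (0,2): δ = 11.15°  ✓
  (0,3): δ = 74.97°  ·
  (0,4): δ = 124.76°  ·
  (1,2): δ = 84.30°  ·
  (1,3): δ = 1.82°  ✓
  (1,4): δ = 51.61°  ✓
  (2,3): δ = 93.88°  ·
  (2,4): δ = 44.09°  ✓
  (3,4): δ = 130.21°  ·
antipodal pairs: 4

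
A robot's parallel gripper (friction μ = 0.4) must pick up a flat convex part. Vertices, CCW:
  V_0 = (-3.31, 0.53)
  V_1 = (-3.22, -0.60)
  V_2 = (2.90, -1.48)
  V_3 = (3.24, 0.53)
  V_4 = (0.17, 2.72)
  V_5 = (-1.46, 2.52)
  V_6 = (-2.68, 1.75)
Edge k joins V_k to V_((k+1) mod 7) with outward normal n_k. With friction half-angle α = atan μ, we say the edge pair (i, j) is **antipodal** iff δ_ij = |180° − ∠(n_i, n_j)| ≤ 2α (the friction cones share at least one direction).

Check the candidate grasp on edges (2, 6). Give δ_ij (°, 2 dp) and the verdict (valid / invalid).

α = atan 0.4 = 21.80°;  2α = 43.60°
edge 2: e_2 = (+0.34, +2.01);  n_2 = (+0.9860, -0.1668)
edge 6: e_6 = (-0.63, -1.22);  n_6 = (-0.8885, +0.4588)
∠(n_2, n_6) = 162.29°
δ = |180° − 162.29°| = 17.71°
17.71° ≤ 2α = 43.60°  →  valid

δ = 17.71°, valid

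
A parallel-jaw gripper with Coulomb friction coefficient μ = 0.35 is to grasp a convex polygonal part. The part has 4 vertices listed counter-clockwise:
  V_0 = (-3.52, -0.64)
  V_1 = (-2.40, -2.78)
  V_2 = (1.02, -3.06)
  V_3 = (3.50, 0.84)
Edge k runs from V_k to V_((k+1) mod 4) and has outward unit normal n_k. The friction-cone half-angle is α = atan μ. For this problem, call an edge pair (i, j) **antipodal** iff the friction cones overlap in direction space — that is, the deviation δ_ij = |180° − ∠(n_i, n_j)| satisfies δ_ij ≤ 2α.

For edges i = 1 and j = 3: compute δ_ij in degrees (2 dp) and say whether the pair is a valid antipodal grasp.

α = atan 0.35 = 19.29°;  2α = 38.58°
edge 1: e_1 = (+3.42, -0.28);  n_1 = (-0.0816, -0.9967)
edge 3: e_3 = (-7.02, -1.48);  n_3 = (-0.2063, +0.9785)
∠(n_1, n_3) = 163.41°
δ = |180° − 163.41°| = 16.59°
16.59° ≤ 2α = 38.58°  →  valid

δ = 16.59°, valid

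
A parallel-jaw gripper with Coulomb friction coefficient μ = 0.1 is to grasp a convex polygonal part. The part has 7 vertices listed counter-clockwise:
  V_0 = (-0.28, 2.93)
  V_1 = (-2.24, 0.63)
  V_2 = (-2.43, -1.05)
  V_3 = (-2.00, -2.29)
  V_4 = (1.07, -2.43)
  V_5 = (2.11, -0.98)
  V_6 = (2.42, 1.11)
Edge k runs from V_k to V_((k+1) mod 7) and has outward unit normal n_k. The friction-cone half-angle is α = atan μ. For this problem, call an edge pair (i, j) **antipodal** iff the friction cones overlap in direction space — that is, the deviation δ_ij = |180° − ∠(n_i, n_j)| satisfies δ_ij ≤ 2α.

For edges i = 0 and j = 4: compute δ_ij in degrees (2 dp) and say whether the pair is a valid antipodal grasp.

δ = 4.79°, valid

α = atan 0.1 = 5.71°;  2α = 11.42°
edge 0: e_0 = (-1.96, -2.30);  n_0 = (-0.7611, +0.6486)
edge 4: e_4 = (+1.04, +1.45);  n_4 = (+0.8126, -0.5828)
∠(n_0, n_4) = 175.21°
δ = |180° − 175.21°| = 4.79°
4.79° ≤ 2α = 11.42°  →  valid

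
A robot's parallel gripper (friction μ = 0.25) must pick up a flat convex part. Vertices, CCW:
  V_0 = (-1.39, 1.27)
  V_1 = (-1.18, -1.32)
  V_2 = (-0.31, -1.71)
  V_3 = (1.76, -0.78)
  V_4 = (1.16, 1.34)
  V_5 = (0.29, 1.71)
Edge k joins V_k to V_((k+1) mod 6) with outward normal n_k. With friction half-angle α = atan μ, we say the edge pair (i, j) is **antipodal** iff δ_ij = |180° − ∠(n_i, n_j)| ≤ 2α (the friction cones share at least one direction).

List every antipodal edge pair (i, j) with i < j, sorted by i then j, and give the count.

α = atan 0.25 = 14.04°;  2α = 28.07°
n_0 = (-0.9967, -0.0808)
n_1 = (-0.4091, -0.9125)
n_2 = (+0.4098, -0.9122)
n_3 = (+0.9622, +0.2723)
n_4 = (+0.3914, +0.9202)
n_5 = (-0.2534, +0.9674)
  (0,1): δ = 118.78°  ·
  (0,2): δ = 70.44°  ·
  (0,3): δ = 11.17°  ✓
  (0,4): δ = 62.33°  ·
  (0,5): δ = 100.04°  ·
  (1,2): δ = 131.66°  ·
  (1,3): δ = 50.05°  ·
  (1,4): δ = 1.11°  ✓
  (1,5): δ = 38.82°  ·
  (2,3): δ = 98.39°  ·
  (2,4): δ = 47.23°  ·
  (2,5): δ = 9.52°  ✓
  (3,4): δ = 128.84°  ·
  (3,5): δ = 91.13°  ·
  (4,5): δ = 142.28°  ·
antipodal pairs: 3

count = 3; pairs: (0,3), (1,4), (2,5)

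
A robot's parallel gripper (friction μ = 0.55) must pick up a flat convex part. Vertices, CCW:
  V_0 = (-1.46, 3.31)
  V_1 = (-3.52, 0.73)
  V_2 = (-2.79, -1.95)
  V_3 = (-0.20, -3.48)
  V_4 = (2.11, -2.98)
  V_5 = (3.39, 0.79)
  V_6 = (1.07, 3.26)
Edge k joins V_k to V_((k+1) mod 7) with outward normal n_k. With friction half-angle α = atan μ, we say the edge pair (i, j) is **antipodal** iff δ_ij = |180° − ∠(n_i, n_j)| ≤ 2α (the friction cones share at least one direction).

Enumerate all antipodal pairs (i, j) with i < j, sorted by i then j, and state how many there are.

α = atan 0.55 = 28.81°;  2α = 57.62°
n_0 = (-0.7815, +0.6240)
n_1 = (-0.9648, -0.2628)
n_2 = (-0.5086, -0.8610)
n_3 = (+0.2116, -0.9774)
n_4 = (+0.9469, -0.3215)
n_5 = (+0.7289, +0.6846)
n_6 = (+0.0198, +0.9998)
  (0,1): δ = 126.16°  ·
  (0,2): δ = 81.97°  ·
  (0,3): δ = 39.18°  ✓
  (0,4): δ = 19.85°  ✓
  (0,5): δ = 81.81°  ·
  (0,6): δ = 127.47°  ·
  (1,2): δ = 135.81°  ·
  (1,3): δ = 93.02°  ·
  (1,4): δ = 33.99°  ✓
  (1,5): δ = 27.97°  ✓
  (1,6): δ = 73.63°  ·
  (2,3): δ = 137.21°  ·
  (2,4): δ = 78.18°  ·
  (2,5): δ = 16.22°  ✓
  (2,6): δ = 29.44°  ✓
  (3,4): δ = 120.97°  ·
  (3,5): δ = 59.01°  ·
  (3,6): δ = 13.35°  ✓
  (4,5): δ = 118.04°  ·
  (4,6): δ = 72.38°  ·
  (5,6): δ = 134.34°  ·
antipodal pairs: 7

count = 7; pairs: (0,3), (0,4), (1,4), (1,5), (2,5), (2,6), (3,6)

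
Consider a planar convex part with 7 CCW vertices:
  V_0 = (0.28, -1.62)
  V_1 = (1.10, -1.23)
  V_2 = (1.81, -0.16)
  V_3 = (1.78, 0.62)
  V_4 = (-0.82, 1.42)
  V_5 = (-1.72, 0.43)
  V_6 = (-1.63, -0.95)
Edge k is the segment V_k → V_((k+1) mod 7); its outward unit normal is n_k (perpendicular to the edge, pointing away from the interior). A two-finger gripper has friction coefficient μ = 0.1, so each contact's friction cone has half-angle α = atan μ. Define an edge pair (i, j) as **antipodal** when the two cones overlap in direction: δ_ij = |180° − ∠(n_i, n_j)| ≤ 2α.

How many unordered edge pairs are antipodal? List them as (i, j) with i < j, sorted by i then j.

α = atan 0.1 = 5.71°;  2α = 11.42°
n_0 = (+0.4295, -0.9031)
n_1 = (+0.8332, -0.5529)
n_2 = (+0.9993, +0.0384)
n_3 = (+0.2941, +0.9558)
n_4 = (-0.7399, +0.6727)
n_5 = (-0.9979, -0.0651)
n_6 = (-0.3310, -0.9436)
  (0,1): δ = 149.00°  ·
  (0,2): δ = 113.23°  ·
  (0,3): δ = 42.54°  ·
  (0,4): δ = 22.29°  ·
  (0,5): δ = 68.30°  ·
  (0,6): δ = 135.23°  ·
  (1,2): δ = 144.23°  ·
  (1,3): δ = 73.54°  ·
  (1,4): δ = 8.71°  ✓
  (1,5): δ = 37.30°  ·
  (1,6): δ = 104.24°  ·
  (2,3): δ = 109.31°  ·
  (2,4): δ = 44.48°  ·
  (2,5): δ = 1.53°  ✓
  (2,6): δ = 68.47°  ·
  (3,4): δ = 115.17°  ·
  (3,5): δ = 69.17°  ·
  (3,6): δ = 2.23°  ✓
  (4,5): δ = 133.99°  ·
  (4,6): δ = 67.06°  ·
  (5,6): δ = 113.06°  ·
antipodal pairs: 3

count = 3; pairs: (1,4), (2,5), (3,6)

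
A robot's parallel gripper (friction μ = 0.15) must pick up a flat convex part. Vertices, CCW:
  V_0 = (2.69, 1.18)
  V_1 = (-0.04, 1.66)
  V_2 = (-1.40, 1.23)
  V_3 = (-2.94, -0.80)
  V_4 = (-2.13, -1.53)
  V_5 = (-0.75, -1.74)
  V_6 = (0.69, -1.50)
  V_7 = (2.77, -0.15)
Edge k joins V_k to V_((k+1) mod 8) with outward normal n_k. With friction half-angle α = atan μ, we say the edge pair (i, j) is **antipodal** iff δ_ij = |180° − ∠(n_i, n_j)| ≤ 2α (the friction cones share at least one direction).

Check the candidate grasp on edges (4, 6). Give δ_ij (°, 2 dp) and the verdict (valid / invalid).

α = atan 0.15 = 8.53°;  2α = 17.06°
edge 4: e_4 = (+1.38, -0.21);  n_4 = (-0.1504, -0.9886)
edge 6: e_6 = (+2.08, +1.35);  n_6 = (+0.5444, -0.8388)
∠(n_4, n_6) = 41.64°
δ = |180° − 41.64°| = 138.36°
138.36° > 2α = 17.06°  →  invalid

δ = 138.36°, invalid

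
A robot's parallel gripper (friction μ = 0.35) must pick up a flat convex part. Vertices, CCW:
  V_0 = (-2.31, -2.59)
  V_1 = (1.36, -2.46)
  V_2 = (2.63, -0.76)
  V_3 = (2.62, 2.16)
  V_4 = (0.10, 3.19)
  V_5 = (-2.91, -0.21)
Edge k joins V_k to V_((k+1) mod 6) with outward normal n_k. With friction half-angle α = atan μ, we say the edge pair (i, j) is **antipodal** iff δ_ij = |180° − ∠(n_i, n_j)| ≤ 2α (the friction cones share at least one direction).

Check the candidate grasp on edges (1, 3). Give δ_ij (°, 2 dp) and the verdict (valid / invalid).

α = atan 0.35 = 19.29°;  2α = 38.58°
edge 1: e_1 = (+1.27, +1.70);  n_1 = (+0.8011, -0.5985)
edge 3: e_3 = (-2.52, +1.03);  n_3 = (+0.3783, +0.9257)
∠(n_1, n_3) = 104.53°
δ = |180° − 104.53°| = 75.47°
75.47° > 2α = 38.58°  →  invalid

δ = 75.47°, invalid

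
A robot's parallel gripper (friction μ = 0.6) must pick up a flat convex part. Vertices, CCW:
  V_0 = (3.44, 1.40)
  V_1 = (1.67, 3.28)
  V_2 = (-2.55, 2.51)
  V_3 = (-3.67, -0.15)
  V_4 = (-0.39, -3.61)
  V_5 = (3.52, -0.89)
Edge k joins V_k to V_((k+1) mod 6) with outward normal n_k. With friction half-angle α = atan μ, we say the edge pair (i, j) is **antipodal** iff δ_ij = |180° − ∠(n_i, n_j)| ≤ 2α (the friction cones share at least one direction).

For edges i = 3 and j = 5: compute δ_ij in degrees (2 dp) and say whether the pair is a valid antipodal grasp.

δ = 41.47°, valid

α = atan 0.6 = 30.96°;  2α = 61.93°
edge 3: e_3 = (+3.28, -3.46);  n_3 = (-0.7257, -0.6880)
edge 5: e_5 = (-0.08, +2.29);  n_5 = (+0.9994, +0.0349)
∠(n_3, n_5) = 138.53°
δ = |180° − 138.53°| = 41.47°
41.47° ≤ 2α = 61.93°  →  valid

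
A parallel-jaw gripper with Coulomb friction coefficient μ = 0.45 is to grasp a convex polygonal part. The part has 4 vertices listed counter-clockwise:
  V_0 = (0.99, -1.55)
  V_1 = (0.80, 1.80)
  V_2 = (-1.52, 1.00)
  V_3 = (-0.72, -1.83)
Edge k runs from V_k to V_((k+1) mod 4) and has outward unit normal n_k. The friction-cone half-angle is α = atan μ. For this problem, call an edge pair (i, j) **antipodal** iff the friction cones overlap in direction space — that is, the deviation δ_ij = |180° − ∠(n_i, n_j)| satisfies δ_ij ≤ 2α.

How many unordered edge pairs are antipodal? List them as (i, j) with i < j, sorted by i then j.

count = 2; pairs: (0,2), (1,3)

α = atan 0.45 = 24.23°;  2α = 48.46°
n_0 = (+0.9984, +0.0566)
n_1 = (-0.3260, +0.9454)
n_2 = (-0.9623, -0.2720)
n_3 = (+0.1616, -0.9869)
  (0,1): δ = 74.22°  ·
  (0,2): δ = 12.54°  ✓
  (0,3): δ = 96.05°  ·
  (1,2): δ = 93.24°  ·
  (1,3): δ = 9.73°  ✓
  (2,3): δ = 96.49°  ·
antipodal pairs: 2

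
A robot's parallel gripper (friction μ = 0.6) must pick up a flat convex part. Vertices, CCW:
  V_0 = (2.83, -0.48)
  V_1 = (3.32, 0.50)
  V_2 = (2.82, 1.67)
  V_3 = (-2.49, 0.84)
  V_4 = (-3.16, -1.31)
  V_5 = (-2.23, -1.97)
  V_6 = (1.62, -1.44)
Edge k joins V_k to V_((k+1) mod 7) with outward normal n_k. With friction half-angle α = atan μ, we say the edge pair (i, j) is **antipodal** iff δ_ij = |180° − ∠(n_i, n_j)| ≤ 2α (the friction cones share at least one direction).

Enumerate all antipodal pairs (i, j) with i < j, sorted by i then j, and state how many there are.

α = atan 0.6 = 30.96°;  2α = 61.93°
n_0 = (+0.8944, -0.4472)
n_1 = (+0.9196, +0.3930)
n_2 = (-0.1544, +0.9880)
n_3 = (-0.9547, +0.2975)
n_4 = (-0.5787, -0.8155)
n_5 = (+0.1364, -0.9907)
n_6 = (+0.6215, -0.7834)
  (0,1): δ = 130.30°  ·
  (0,2): δ = 54.55°  ✓
  (0,3): δ = 9.26°  ✓
  (0,4): δ = 81.20°  ·
  (0,5): δ = 124.40°  ·
  (0,6): δ = 154.99°  ·
  (1,2): δ = 104.26°  ·
  (1,3): δ = 40.45°  ✓
  (1,4): δ = 31.50°  ✓
  (1,5): δ = 74.70°  ·
  (1,6): δ = 105.29°  ·
  (2,3): δ = 116.19°  ·
  (2,4): δ = 44.25°  ✓
  (2,5): δ = 1.05°  ✓
  (2,6): δ = 29.54°  ✓
  (3,4): δ = 108.05°  ·
  (3,5): δ = 64.85°  ·
  (3,6): δ = 34.26°  ✓
  (4,5): δ = 136.80°  ·
  (4,6): δ = 106.21°  ·
  (5,6): δ = 149.41°  ·
antipodal pairs: 8

count = 8; pairs: (0,2), (0,3), (1,3), (1,4), (2,4), (2,5), (2,6), (3,6)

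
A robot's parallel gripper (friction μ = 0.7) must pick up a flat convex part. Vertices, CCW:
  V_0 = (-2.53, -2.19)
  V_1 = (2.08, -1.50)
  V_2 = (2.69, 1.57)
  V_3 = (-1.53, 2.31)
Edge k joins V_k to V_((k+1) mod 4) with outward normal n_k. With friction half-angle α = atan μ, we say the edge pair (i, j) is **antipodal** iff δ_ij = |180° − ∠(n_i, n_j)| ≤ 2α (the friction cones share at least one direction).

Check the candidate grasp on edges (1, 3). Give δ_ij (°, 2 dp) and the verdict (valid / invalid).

δ = 1.29°, valid

α = atan 0.7 = 34.99°;  2α = 69.98°
edge 1: e_1 = (+0.61, +3.07);  n_1 = (+0.9808, -0.1949)
edge 3: e_3 = (-1.00, -4.50);  n_3 = (-0.9762, +0.2169)
∠(n_1, n_3) = 178.71°
δ = |180° − 178.71°| = 1.29°
1.29° ≤ 2α = 69.98°  →  valid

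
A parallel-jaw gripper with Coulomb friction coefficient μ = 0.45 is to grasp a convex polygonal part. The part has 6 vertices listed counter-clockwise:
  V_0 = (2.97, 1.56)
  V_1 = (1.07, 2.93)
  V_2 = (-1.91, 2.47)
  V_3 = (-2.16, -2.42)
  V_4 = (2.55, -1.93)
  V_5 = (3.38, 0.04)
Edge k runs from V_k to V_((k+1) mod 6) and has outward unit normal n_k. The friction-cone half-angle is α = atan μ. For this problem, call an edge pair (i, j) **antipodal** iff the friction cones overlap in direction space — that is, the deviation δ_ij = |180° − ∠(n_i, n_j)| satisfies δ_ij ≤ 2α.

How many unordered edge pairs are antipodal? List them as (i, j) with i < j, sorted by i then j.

count = 4; pairs: (0,3), (1,3), (2,4), (2,5)

α = atan 0.45 = 24.23°;  2α = 48.46°
n_0 = (+0.5849, +0.8111)
n_1 = (-0.1526, +0.9883)
n_2 = (-0.9987, +0.0511)
n_3 = (+0.1035, -0.9946)
n_4 = (+0.9215, -0.3883)
n_5 = (+0.9655, +0.2604)
  (0,1): δ = 135.43°  ·
  (0,2): δ = 57.13°  ·
  (0,3): δ = 41.73°  ✓
  (0,4): δ = 102.95°  ·
  (0,5): δ = 140.89°  ·
  (1,2): δ = 101.70°  ·
  (1,3): δ = 2.84°  ✓
  (1,4): δ = 58.38°  ·
  (1,5): δ = 96.32°  ·
  (2,3): δ = 81.13°  ·
  (2,4): δ = 19.92°  ✓
  (2,5): δ = 18.02°  ✓
  (3,4): δ = 118.79°  ·
  (3,5): δ = 80.84°  ·
  (4,5): δ = 142.06°  ·
antipodal pairs: 4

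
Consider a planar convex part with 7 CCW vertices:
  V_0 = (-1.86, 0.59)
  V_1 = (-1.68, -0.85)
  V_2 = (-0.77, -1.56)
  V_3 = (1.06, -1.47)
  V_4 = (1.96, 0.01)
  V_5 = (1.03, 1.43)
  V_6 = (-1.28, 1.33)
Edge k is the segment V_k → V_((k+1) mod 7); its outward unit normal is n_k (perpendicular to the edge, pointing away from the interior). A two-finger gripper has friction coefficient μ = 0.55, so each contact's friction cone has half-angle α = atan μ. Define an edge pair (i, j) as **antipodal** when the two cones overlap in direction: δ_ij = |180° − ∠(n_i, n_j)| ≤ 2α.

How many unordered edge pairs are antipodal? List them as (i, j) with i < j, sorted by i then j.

α = atan 0.55 = 28.81°;  2α = 57.62°
n_0 = (-0.9923, -0.1240)
n_1 = (-0.6151, -0.7884)
n_2 = (+0.0491, -0.9988)
n_3 = (+0.8544, -0.5196)
n_4 = (+0.8366, +0.5479)
n_5 = (-0.0432, +0.9991)
n_6 = (-0.7871, +0.6169)
  (0,1): δ = 135.09°  ·
  (0,2): δ = 94.31°  ·
  (0,3): δ = 38.43°  ✓
  (0,4): δ = 26.10°  ✓
  (0,5): δ = 85.35°  ·
  (0,6): δ = 134.79°  ·
  (1,2): δ = 139.22°  ·
  (1,3): δ = 83.34°  ·
  (1,4): δ = 18.82°  ✓
  (1,5): δ = 40.44°  ✓
  (1,6): δ = 89.87°  ·
  (2,3): δ = 124.12°  ·
  (2,4): δ = 59.59°  ·
  (2,5): δ = 0.34°  ✓
  (2,6): δ = 49.10°  ✓
  (3,4): δ = 115.47°  ·
  (3,5): δ = 56.22°  ✓
  (3,6): δ = 6.78°  ✓
  (4,5): δ = 120.74°  ·
  (4,6): δ = 71.31°  ·
  (5,6): δ = 130.57°  ·
antipodal pairs: 8

count = 8; pairs: (0,3), (0,4), (1,4), (1,5), (2,5), (2,6), (3,5), (3,6)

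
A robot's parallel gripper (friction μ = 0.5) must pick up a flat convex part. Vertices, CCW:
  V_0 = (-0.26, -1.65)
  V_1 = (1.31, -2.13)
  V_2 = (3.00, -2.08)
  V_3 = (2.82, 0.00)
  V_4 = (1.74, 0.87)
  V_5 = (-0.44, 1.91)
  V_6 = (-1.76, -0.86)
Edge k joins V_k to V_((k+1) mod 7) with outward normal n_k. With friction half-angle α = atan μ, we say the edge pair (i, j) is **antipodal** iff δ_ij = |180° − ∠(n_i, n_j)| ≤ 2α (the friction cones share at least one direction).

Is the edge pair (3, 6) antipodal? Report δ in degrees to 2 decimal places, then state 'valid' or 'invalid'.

α = atan 0.5 = 26.57°;  2α = 53.13°
edge 3: e_3 = (-1.08, +0.87);  n_3 = (+0.6273, +0.7788)
edge 6: e_6 = (+1.50, -0.79);  n_6 = (-0.4660, -0.8848)
∠(n_3, n_6) = 168.92°
δ = |180° − 168.92°| = 11.08°
11.08° ≤ 2α = 53.13°  →  valid

δ = 11.08°, valid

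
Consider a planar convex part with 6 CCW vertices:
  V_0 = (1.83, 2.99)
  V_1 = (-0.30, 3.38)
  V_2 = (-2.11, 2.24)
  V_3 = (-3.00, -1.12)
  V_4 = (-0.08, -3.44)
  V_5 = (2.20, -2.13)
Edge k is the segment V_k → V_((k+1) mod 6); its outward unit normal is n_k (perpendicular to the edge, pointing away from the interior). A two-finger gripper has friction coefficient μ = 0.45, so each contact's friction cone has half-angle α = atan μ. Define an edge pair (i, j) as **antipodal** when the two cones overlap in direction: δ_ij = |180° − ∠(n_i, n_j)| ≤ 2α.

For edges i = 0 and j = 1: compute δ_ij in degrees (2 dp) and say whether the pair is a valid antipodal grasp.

δ = 137.42°, invalid

α = atan 0.45 = 24.23°;  2α = 48.46°
edge 0: e_0 = (-2.13, +0.39);  n_0 = (+0.1801, +0.9836)
edge 1: e_1 = (-1.81, -1.14);  n_1 = (-0.5329, +0.8462)
∠(n_0, n_1) = 42.58°
δ = |180° − 42.58°| = 137.42°
137.42° > 2α = 48.46°  →  invalid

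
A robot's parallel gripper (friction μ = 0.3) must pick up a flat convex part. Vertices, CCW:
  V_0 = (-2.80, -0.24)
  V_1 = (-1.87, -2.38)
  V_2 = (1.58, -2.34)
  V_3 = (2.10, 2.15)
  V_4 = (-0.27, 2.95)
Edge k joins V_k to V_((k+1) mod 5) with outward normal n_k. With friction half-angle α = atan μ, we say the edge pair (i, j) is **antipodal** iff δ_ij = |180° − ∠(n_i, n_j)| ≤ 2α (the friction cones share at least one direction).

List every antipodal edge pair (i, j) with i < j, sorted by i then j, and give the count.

count = 3; pairs: (0,2), (1,3), (2,4)

α = atan 0.3 = 16.70°;  2α = 33.40°
n_0 = (-0.9171, -0.3986)
n_1 = (+0.0116, -0.9999)
n_2 = (+0.9934, -0.1150)
n_3 = (+0.3198, +0.9475)
n_4 = (-0.7835, +0.6214)
  (0,1): δ = 112.82°  ·
  (0,2): δ = 30.09°  ✓
  (0,3): δ = 47.86°  ·
  (0,4): δ = 118.09°  ·
  (1,2): δ = 97.27°  ·
  (1,3): δ = 19.32°  ✓
  (1,4): δ = 50.92°  ·
  (2,3): δ = 102.05°  ·
  (2,4): δ = 31.81°  ✓
  (3,4): δ = 109.77°  ·
antipodal pairs: 3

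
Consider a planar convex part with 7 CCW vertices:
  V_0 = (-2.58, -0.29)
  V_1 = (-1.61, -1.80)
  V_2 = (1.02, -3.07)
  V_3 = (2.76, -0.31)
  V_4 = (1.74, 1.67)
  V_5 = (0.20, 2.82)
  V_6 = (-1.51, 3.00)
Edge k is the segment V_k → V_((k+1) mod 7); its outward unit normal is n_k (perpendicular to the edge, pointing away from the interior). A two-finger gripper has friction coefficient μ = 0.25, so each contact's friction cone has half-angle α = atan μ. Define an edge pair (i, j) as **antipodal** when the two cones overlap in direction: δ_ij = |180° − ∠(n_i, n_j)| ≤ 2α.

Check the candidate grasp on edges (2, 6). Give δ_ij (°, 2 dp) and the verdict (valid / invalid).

δ = 14.21°, valid

α = atan 0.25 = 14.04°;  2α = 28.07°
edge 2: e_2 = (+1.74, +2.76);  n_2 = (+0.8459, -0.5333)
edge 6: e_6 = (-1.07, -3.29);  n_6 = (-0.9510, +0.3093)
∠(n_2, n_6) = 165.79°
δ = |180° − 165.79°| = 14.21°
14.21° ≤ 2α = 28.07°  →  valid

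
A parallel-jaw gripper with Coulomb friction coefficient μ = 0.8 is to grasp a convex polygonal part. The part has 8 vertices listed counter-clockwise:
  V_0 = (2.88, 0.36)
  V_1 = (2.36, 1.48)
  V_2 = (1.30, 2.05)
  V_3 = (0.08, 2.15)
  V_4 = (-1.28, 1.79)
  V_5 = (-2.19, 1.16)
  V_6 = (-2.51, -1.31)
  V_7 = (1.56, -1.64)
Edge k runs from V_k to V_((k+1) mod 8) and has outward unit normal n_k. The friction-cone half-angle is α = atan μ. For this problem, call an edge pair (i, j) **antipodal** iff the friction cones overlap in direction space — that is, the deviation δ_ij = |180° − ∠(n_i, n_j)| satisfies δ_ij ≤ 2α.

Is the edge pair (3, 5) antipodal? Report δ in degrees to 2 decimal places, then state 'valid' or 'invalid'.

δ = 112.21°, invalid

α = atan 0.8 = 38.66°;  2α = 77.32°
edge 3: e_3 = (-1.36, -0.36);  n_3 = (-0.2559, +0.9667)
edge 5: e_5 = (-0.32, -2.47);  n_5 = (-0.9917, +0.1285)
∠(n_3, n_5) = 67.79°
δ = |180° − 67.79°| = 112.21°
112.21° > 2α = 77.32°  →  invalid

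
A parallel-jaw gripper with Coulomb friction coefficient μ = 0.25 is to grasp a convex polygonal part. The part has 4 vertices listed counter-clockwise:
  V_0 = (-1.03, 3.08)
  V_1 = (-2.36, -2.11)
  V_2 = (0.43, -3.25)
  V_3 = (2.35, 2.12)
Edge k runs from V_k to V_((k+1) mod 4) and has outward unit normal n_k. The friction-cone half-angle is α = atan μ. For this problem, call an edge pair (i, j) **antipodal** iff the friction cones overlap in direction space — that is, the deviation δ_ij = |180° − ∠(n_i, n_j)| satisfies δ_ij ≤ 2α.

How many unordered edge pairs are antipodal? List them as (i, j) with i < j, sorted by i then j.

α = atan 0.25 = 14.04°;  2α = 28.07°
n_0 = (-0.9687, +0.2482)
n_1 = (-0.3782, -0.9257)
n_2 = (+0.9416, -0.3367)
n_3 = (+0.2732, +0.9620)
  (0,1): δ = 97.85°  ·
  (0,2): δ = 5.30°  ✓
  (0,3): δ = 88.52°  ·
  (1,2): δ = 87.45°  ·
  (1,3): δ = 6.37°  ✓
  (2,3): δ = 86.18°  ·
antipodal pairs: 2

count = 2; pairs: (0,2), (1,3)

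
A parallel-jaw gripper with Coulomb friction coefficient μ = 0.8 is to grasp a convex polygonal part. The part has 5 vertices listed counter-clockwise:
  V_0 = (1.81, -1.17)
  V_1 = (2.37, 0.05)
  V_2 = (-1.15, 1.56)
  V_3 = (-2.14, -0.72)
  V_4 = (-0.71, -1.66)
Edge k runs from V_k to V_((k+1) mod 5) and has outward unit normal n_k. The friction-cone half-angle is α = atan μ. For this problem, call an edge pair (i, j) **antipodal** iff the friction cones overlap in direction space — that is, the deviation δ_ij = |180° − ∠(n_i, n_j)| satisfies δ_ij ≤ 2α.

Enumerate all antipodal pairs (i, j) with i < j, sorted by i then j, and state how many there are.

count = 4; pairs: (0,2), (1,3), (1,4), (2,4)

α = atan 0.8 = 38.66°;  2α = 77.32°
n_0 = (+0.9088, -0.4172)
n_1 = (+0.3942, +0.9190)
n_2 = (-0.9173, +0.3983)
n_3 = (-0.5493, -0.8356)
n_4 = (+0.1909, -0.9816)
  (0,1): δ = 88.56°  ·
  (0,2): δ = 1.18°  ✓
  (0,3): δ = 81.34°  ·
  (0,4): δ = 125.66°  ·
  (1,2): δ = 90.25°  ·
  (1,3): δ = 10.10°  ✓
  (1,4): δ = 34.22°  ✓
  (2,3): δ = 99.85°  ·
  (2,4): δ = 55.53°  ✓
  (3,4): δ = 135.68°  ·
antipodal pairs: 4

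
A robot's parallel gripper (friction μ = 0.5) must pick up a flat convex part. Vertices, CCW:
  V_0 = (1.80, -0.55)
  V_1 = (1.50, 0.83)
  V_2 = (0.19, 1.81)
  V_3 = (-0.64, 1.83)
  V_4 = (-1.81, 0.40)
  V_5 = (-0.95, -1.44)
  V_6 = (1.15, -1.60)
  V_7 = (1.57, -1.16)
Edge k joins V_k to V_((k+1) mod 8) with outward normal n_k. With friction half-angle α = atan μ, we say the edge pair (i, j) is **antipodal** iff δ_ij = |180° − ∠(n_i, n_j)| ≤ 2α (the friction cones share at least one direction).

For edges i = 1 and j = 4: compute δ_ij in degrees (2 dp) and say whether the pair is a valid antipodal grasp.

α = atan 0.5 = 26.57°;  2α = 53.13°
edge 1: e_1 = (-1.31, +0.98);  n_1 = (+0.5990, +0.8007)
edge 4: e_4 = (+0.86, -1.84);  n_4 = (-0.9059, -0.4234)
∠(n_1, n_4) = 151.85°
δ = |180° − 151.85°| = 28.15°
28.15° ≤ 2α = 53.13°  →  valid

δ = 28.15°, valid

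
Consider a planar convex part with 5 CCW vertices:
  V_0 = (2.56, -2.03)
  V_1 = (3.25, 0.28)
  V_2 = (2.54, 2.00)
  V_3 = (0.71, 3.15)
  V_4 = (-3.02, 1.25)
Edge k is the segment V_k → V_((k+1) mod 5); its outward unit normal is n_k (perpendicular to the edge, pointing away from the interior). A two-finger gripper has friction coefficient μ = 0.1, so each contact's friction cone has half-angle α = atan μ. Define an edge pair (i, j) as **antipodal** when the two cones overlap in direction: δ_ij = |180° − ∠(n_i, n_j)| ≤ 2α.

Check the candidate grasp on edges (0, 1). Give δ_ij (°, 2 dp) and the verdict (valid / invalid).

α = atan 0.1 = 5.71°;  2α = 11.42°
edge 0: e_0 = (+0.69, +2.31);  n_0 = (+0.9582, -0.2862)
edge 1: e_1 = (-0.71, +1.72);  n_1 = (+0.9243, +0.3816)
∠(n_0, n_1) = 39.06°
δ = |180° − 39.06°| = 140.94°
140.94° > 2α = 11.42°  →  invalid

δ = 140.94°, invalid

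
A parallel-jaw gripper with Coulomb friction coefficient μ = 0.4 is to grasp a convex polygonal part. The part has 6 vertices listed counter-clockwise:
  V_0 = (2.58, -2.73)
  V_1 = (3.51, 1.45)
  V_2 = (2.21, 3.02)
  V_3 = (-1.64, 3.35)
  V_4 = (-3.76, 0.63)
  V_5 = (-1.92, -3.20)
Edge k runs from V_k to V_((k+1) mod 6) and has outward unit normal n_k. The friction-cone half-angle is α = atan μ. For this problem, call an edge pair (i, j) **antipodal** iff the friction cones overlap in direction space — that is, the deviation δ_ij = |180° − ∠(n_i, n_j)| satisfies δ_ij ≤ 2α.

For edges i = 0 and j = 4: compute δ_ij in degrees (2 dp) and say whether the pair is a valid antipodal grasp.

α = atan 0.4 = 21.80°;  2α = 43.60°
edge 0: e_0 = (+0.93, +4.18);  n_0 = (+0.9761, -0.2172)
edge 4: e_4 = (+1.84, -3.83);  n_4 = (-0.9014, -0.4330)
∠(n_0, n_4) = 141.80°
δ = |180° − 141.80°| = 38.20°
38.20° ≤ 2α = 43.60°  →  valid

δ = 38.20°, valid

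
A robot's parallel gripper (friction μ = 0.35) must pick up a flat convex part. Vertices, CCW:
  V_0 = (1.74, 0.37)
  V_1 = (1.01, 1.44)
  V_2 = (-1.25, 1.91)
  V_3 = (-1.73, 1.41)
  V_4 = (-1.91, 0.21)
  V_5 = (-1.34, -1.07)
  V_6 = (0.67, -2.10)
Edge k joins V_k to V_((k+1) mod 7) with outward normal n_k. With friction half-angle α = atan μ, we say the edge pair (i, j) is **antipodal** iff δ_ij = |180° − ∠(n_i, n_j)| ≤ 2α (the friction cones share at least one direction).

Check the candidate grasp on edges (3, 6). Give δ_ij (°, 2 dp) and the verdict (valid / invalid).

δ = 14.89°, valid

α = atan 0.35 = 19.29°;  2α = 38.58°
edge 3: e_3 = (-0.18, -1.20);  n_3 = (-0.9889, +0.1483)
edge 6: e_6 = (+1.07, +2.47);  n_6 = (+0.9176, -0.3975)
∠(n_3, n_6) = 165.11°
δ = |180° − 165.11°| = 14.89°
14.89° ≤ 2α = 38.58°  →  valid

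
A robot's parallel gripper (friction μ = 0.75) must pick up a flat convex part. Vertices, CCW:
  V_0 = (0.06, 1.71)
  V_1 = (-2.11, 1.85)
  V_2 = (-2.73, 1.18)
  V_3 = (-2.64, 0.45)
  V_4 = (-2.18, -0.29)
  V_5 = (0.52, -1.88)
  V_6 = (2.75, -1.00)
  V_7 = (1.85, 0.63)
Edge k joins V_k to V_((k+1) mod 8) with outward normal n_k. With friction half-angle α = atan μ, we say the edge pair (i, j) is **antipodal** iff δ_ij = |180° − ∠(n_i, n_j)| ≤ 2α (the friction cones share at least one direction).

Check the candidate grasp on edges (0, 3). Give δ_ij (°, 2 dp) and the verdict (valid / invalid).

δ = 54.44°, valid

α = atan 0.75 = 36.87°;  2α = 73.74°
edge 0: e_0 = (-2.17, +0.14);  n_0 = (+0.0644, +0.9979)
edge 3: e_3 = (+0.46, -0.74);  n_3 = (-0.8493, -0.5279)
∠(n_0, n_3) = 125.56°
δ = |180° − 125.56°| = 54.44°
54.44° ≤ 2α = 73.74°  →  valid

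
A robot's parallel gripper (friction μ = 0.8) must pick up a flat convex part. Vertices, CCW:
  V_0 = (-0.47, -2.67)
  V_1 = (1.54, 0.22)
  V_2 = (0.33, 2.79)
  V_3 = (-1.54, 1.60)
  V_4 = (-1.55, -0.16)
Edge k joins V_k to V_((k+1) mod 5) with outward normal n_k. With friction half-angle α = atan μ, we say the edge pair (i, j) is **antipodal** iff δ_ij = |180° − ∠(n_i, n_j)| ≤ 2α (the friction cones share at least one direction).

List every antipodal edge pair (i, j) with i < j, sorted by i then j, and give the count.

α = atan 0.8 = 38.66°;  2α = 77.32°
n_0 = (+0.8210, -0.5710)
n_1 = (+0.9047, +0.4260)
n_2 = (-0.5369, +0.8437)
n_3 = (-1.0000, +0.0057)
n_4 = (-0.9186, -0.3952)
  (0,1): δ = 119.97°  ·
  (0,2): δ = 22.71°  ✓
  (0,3): δ = 34.49°  ✓
  (0,4): δ = 58.10°  ✓
  (1,2): δ = 82.74°  ·
  (1,3): δ = 25.54°  ✓
  (1,4): δ = 1.93°  ✓
  (2,3): δ = 122.80°  ·
  (2,4): δ = 99.19°  ·
  (3,4): δ = 156.39°  ·
antipodal pairs: 5

count = 5; pairs: (0,2), (0,3), (0,4), (1,3), (1,4)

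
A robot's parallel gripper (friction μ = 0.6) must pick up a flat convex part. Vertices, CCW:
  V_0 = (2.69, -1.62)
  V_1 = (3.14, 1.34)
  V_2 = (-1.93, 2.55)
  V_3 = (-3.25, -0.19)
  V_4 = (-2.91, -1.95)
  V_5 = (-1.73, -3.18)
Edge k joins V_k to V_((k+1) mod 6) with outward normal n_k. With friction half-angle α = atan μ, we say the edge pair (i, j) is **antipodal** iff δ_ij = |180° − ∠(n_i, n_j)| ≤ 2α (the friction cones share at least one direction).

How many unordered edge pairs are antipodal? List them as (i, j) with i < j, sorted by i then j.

count = 6; pairs: (0,2), (0,3), (0,4), (1,4), (1,5), (2,5)

α = atan 0.6 = 30.96°;  2α = 61.93°
n_0 = (+0.9886, -0.1503)
n_1 = (+0.2321, +0.9727)
n_2 = (-0.9009, +0.4340)
n_3 = (-0.9818, -0.1897)
n_4 = (-0.7216, -0.6923)
n_5 = (+0.3328, -0.9430)
  (0,1): δ = 94.78°  ·
  (0,2): δ = 17.08°  ✓
  (0,3): δ = 19.58°  ✓
  (0,4): δ = 52.46°  ✓
  (0,5): δ = 118.08°  ·
  (1,2): δ = 102.30°  ·
  (1,3): δ = 65.64°  ·
  (1,4): δ = 32.77°  ✓
  (1,5): δ = 32.86°  ✓
  (2,3): δ = 143.34°  ·
  (2,4): δ = 110.47°  ·
  (2,5): δ = 44.84°  ✓
  (3,4): δ = 147.12°  ·
  (3,5): δ = 81.49°  ·
  (4,5): δ = 114.37°  ·
antipodal pairs: 6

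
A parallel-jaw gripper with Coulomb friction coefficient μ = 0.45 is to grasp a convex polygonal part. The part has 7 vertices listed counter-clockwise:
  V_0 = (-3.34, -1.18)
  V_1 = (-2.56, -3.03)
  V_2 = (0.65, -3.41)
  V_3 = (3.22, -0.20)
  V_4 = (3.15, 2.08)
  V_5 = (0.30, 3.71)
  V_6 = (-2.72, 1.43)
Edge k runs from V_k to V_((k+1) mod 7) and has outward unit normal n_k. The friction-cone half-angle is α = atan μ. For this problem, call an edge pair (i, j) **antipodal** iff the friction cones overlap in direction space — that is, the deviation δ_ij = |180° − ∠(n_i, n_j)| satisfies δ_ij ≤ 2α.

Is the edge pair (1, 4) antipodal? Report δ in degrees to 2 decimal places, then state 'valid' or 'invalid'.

α = atan 0.45 = 24.23°;  2α = 48.46°
edge 1: e_1 = (+3.21, -0.38);  n_1 = (-0.1176, -0.9931)
edge 4: e_4 = (-2.85, +1.63);  n_4 = (+0.4965, +0.8681)
∠(n_1, n_4) = 156.98°
δ = |180° − 156.98°| = 23.02°
23.02° ≤ 2α = 48.46°  →  valid

δ = 23.02°, valid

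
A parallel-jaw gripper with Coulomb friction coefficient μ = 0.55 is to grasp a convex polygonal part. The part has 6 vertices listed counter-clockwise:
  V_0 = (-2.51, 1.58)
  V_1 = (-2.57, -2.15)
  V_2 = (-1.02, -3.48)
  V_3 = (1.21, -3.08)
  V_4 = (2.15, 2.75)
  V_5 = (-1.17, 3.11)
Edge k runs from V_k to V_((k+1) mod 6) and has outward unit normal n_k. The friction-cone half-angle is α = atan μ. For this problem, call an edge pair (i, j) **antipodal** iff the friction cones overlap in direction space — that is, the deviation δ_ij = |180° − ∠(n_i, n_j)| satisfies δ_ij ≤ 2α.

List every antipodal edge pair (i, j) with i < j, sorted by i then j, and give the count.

count = 5; pairs: (0,3), (1,4), (2,4), (2,5), (3,5)

α = atan 0.55 = 28.81°;  2α = 57.62°
n_0 = (-0.9999, +0.0161)
n_1 = (-0.6512, -0.7589)
n_2 = (+0.1766, -0.9843)
n_3 = (+0.9872, -0.1592)
n_4 = (+0.1078, +0.9942)
n_5 = (-0.7523, +0.6589)
  (0,1): δ = 129.71°  ·
  (0,2): δ = 78.91°  ·
  (0,3): δ = 8.24°  ✓
  (0,4): δ = 84.73°  ·
  (0,5): δ = 139.71°  ·
  (1,2): δ = 129.20°  ·
  (1,3): δ = 58.53°  ·
  (1,4): δ = 34.44°  ✓
  (1,5): δ = 89.42°  ·
  (2,3): δ = 109.33°  ·
  (2,4): δ = 16.36°  ✓
  (2,5): δ = 38.62°  ✓
  (3,4): δ = 87.03°  ·
  (3,5): δ = 32.05°  ✓
  (4,5): δ = 125.02°  ·
antipodal pairs: 5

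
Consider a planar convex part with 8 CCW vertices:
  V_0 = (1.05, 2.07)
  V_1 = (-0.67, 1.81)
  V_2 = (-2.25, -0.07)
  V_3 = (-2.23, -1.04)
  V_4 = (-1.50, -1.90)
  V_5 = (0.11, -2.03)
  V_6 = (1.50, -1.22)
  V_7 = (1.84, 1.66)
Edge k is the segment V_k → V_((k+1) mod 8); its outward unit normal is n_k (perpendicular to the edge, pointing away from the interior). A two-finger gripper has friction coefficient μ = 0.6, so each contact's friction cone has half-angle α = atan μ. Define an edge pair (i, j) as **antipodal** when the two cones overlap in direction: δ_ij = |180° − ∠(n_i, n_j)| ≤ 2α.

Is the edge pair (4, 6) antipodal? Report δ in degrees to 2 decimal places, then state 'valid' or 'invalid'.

α = atan 0.6 = 30.96°;  2α = 61.93°
edge 4: e_4 = (+1.61, -0.13);  n_4 = (-0.0805, -0.9968)
edge 6: e_6 = (+0.34, +2.88);  n_6 = (+0.9931, -0.1172)
∠(n_4, n_6) = 87.88°
δ = |180° − 87.88°| = 92.12°
92.12° > 2α = 61.93°  →  invalid

δ = 92.12°, invalid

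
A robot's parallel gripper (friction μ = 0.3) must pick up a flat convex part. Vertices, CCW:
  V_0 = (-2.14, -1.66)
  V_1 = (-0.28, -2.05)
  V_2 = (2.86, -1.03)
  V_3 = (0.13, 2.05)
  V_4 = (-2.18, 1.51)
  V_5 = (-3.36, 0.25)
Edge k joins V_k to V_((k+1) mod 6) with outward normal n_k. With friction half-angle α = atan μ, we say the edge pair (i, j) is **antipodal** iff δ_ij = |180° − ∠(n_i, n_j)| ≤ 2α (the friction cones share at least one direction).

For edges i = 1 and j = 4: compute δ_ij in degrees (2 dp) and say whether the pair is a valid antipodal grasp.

δ = 28.88°, valid

α = atan 0.3 = 16.70°;  2α = 33.40°
edge 1: e_1 = (+3.14, +1.02);  n_1 = (+0.3089, -0.9511)
edge 4: e_4 = (-1.18, -1.26);  n_4 = (-0.7299, +0.6836)
∠(n_1, n_4) = 151.12°
δ = |180° − 151.12°| = 28.88°
28.88° ≤ 2α = 33.40°  →  valid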